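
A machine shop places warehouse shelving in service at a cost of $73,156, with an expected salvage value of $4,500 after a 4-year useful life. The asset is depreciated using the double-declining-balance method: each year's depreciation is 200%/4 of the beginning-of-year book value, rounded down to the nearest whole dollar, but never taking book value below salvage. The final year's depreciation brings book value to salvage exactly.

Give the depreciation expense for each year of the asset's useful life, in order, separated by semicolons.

Depreciable base = $73,156 − $4,500 = $68,656.
Year 1: ⌊$73,156 × 200%/4⌋ = $36,578. Book value $36,578.
Year 2: ⌊$36,578 × 200%/4⌋ = $18,289. Book value $18,289.
Year 3: ⌊$18,289 × 200%/4⌋ = $9,144. Book value $9,145.
Year 4 (final): $9,145 − $4,500 = $4,645. Book value $4,500.

$36,578; $18,289; $9,144; $4,645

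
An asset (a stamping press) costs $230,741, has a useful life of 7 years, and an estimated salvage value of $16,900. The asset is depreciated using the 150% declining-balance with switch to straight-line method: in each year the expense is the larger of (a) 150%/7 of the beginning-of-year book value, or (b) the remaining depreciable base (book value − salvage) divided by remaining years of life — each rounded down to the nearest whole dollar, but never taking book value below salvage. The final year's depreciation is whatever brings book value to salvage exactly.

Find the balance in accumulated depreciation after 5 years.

$166,480

Depreciable base = $230,741 − $16,900 = $213,841.
Year 1: DB = ⌊$230,741 × 150%/7⌋ = $49,444; SL = ⌊$213,841/7⌋ = $30,548 → take DB $49,444. Book value $181,297.
Year 2: DB = ⌊$181,297 × 150%/7⌋ = $38,849; SL = ⌊$164,397/6⌋ = $27,399 → take DB $38,849. Book value $142,448.
Year 3: DB = ⌊$142,448 × 150%/7⌋ = $30,524; SL = ⌊$125,548/5⌋ = $25,109 → take DB $30,524. Book value $111,924.
Year 4: DB = ⌊$111,924 × 150%/7⌋ = $23,983; SL = ⌊$95,024/4⌋ = $23,756 → take DB $23,983. Book value $87,941.
Year 5: DB = ⌊$87,941 × 150%/7⌋ = $18,844; SL = ⌊$71,041/3⌋ = $23,680 → take SL $23,680. Book value $64,261.
Accumulated through year 5 = $230,741 − $64,261 = $166,480.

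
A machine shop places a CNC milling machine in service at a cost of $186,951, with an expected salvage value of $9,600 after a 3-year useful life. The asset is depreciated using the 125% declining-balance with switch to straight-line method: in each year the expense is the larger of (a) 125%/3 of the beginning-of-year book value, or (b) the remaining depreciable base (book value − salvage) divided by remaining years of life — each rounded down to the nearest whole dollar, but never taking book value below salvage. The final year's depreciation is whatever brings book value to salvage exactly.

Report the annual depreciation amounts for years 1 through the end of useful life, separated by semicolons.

$77,896; $49,727; $49,728

Depreciable base = $186,951 − $9,600 = $177,351.
Year 1: DB = ⌊$186,951 × 125%/3⌋ = $77,896; SL = ⌊$177,351/3⌋ = $59,117 → take DB $77,896. Book value $109,055.
Year 2: DB = ⌊$109,055 × 125%/3⌋ = $45,439; SL = ⌊$99,455/2⌋ = $49,727 → take SL $49,727. Book value $59,328.
Year 3 (final): $59,328 − $9,600 = $49,728. Book value $9,600.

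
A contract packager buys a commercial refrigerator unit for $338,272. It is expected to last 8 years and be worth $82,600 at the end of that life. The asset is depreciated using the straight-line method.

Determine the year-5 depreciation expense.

Depreciable base = $338,272 − $82,600 = $255,672.
Annual expense = $255,672 / 8 = $31,959.

$31,959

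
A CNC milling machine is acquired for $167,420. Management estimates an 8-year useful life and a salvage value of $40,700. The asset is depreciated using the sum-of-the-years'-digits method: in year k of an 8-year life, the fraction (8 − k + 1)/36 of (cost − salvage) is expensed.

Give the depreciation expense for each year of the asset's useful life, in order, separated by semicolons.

$28,160; $24,640; $21,120; $17,600; $14,080; $10,560; $7,040; $3,520

Depreciable base = $167,420 − $40,700 = $126,720.
Sum of the years' digits = 8+7+6+5+4+3+2+1 = 36.
Year 1: $126,720 × 8/36 = $28,160. Book value $139,260.
Year 2: $126,720 × 7/36 = $24,640. Book value $114,620.
Year 3: $126,720 × 6/36 = $21,120. Book value $93,500.
Year 4: $126,720 × 5/36 = $17,600. Book value $75,900.
Year 5: $126,720 × 4/36 = $14,080. Book value $61,820.
Year 6: $126,720 × 3/36 = $10,560. Book value $51,260.
Year 7: $126,720 × 2/36 = $7,040. Book value $44,220.
Year 8: $126,720 × 1/36 = $3,520. Book value $40,700.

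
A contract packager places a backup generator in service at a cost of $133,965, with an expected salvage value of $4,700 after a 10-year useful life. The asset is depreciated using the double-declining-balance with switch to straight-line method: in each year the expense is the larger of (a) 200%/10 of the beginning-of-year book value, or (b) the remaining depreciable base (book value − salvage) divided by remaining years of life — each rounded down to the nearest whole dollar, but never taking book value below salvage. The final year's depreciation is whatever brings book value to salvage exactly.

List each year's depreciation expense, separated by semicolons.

Depreciable base = $133,965 − $4,700 = $129,265.
Year 1: DB = ⌊$133,965 × 200%/10⌋ = $26,793; SL = ⌊$129,265/10⌋ = $12,926 → take DB $26,793. Book value $107,172.
Year 2: DB = ⌊$107,172 × 200%/10⌋ = $21,434; SL = ⌊$102,472/9⌋ = $11,385 → take DB $21,434. Book value $85,738.
Year 3: DB = ⌊$85,738 × 200%/10⌋ = $17,147; SL = ⌊$81,038/8⌋ = $10,129 → take DB $17,147. Book value $68,591.
Year 4: DB = ⌊$68,591 × 200%/10⌋ = $13,718; SL = ⌊$63,891/7⌋ = $9,127 → take DB $13,718. Book value $54,873.
Year 5: DB = ⌊$54,873 × 200%/10⌋ = $10,974; SL = ⌊$50,173/6⌋ = $8,362 → take DB $10,974. Book value $43,899.
Year 6: DB = ⌊$43,899 × 200%/10⌋ = $8,779; SL = ⌊$39,199/5⌋ = $7,839 → take DB $8,779. Book value $35,120.
Year 7: DB = ⌊$35,120 × 200%/10⌋ = $7,024; SL = ⌊$30,420/4⌋ = $7,605 → take SL $7,605. Book value $27,515.
Year 8: DB = ⌊$27,515 × 200%/10⌋ = $5,503; SL = ⌊$22,815/3⌋ = $7,605 → take SL $7,605. Book value $19,910.
Year 9: DB = ⌊$19,910 × 200%/10⌋ = $3,982; SL = ⌊$15,210/2⌋ = $7,605 → take SL $7,605. Book value $12,305.
Year 10 (final): $12,305 − $4,700 = $7,605. Book value $4,700.

$26,793; $21,434; $17,147; $13,718; $10,974; $8,779; $7,605; $7,605; $7,605; $7,605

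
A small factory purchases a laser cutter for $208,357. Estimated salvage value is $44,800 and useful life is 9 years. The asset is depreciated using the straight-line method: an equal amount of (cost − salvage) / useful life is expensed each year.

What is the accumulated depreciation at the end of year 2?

$36,346

Depreciable base = $208,357 − $44,800 = $163,557.
Annual expense = $163,557 / 9 = $18,173.
End of year 1: book value $190,184.
End of year 2: book value $172,011.
Accumulated through year 2 = $208,357 − $172,011 = $36,346.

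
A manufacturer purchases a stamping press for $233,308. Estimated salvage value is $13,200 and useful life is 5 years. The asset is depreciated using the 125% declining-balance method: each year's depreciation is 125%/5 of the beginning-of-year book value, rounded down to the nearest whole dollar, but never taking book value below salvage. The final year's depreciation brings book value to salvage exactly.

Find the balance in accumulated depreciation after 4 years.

$159,487

Depreciable base = $233,308 − $13,200 = $220,108.
Year 1: ⌊$233,308 × 125%/5⌋ = $58,327. Book value $174,981.
Year 2: ⌊$174,981 × 125%/5⌋ = $43,745. Book value $131,236.
Year 3: ⌊$131,236 × 125%/5⌋ = $32,809. Book value $98,427.
Year 4: ⌊$98,427 × 125%/5⌋ = $24,606. Book value $73,821.
Accumulated through year 4 = $233,308 − $73,821 = $159,487.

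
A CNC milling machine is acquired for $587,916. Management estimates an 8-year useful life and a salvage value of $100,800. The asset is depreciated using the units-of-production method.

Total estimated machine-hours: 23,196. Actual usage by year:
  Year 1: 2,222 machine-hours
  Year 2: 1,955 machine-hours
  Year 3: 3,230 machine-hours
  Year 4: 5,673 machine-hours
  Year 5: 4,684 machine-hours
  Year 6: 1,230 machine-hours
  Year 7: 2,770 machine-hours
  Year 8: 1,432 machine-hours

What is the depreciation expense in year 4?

Depreciable base = $587,916 − $100,800 = $487,116.
Rate = $487,116 / 23,196 machine-hours = $21 per machine-hour.
Year 1: 2,222 × $21 = $46,662. Book value $541,254.
Year 2: 1,955 × $21 = $41,055. Book value $500,199.
Year 3: 3,230 × $21 = $67,830. Book value $432,369.
Year 4: 5,673 × $21 = $119,133. Book value $313,236.

$119,133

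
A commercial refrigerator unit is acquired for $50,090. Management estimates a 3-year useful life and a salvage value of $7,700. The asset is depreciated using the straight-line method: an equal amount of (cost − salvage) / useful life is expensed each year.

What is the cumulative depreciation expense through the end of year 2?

$28,260

Depreciable base = $50,090 − $7,700 = $42,390.
Annual expense = $42,390 / 3 = $14,130.
End of year 1: book value $35,960.
End of year 2: book value $21,830.
Accumulated through year 2 = $50,090 − $21,830 = $28,260.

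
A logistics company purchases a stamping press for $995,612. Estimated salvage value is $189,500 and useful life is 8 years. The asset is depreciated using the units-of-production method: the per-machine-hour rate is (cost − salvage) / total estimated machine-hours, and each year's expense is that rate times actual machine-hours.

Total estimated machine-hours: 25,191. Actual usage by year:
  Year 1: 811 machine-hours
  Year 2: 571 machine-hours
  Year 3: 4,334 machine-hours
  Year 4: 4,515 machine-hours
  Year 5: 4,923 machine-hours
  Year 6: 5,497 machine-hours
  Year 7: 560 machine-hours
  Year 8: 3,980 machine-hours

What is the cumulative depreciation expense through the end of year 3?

Depreciable base = $995,612 − $189,500 = $806,112.
Rate = $806,112 / 25,191 machine-hours = $32 per machine-hour.
Year 1: 811 × $32 = $25,952. Book value $969,660.
Year 2: 571 × $32 = $18,272. Book value $951,388.
Year 3: 4,334 × $32 = $138,688. Book value $812,700.
Accumulated through year 3 = $995,612 − $812,700 = $182,912.

$182,912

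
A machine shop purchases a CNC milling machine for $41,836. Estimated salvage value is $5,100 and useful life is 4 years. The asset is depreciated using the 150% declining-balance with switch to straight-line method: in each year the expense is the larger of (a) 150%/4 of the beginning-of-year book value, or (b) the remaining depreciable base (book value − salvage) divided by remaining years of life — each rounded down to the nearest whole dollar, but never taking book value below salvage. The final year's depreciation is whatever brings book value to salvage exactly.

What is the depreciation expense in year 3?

Depreciable base = $41,836 − $5,100 = $36,736.
Year 1: DB = ⌊$41,836 × 150%/4⌋ = $15,688; SL = ⌊$36,736/4⌋ = $9,184 → take DB $15,688. Book value $26,148.
Year 2: DB = ⌊$26,148 × 150%/4⌋ = $9,805; SL = ⌊$21,048/3⌋ = $7,016 → take DB $9,805. Book value $16,343.
Year 3: DB = ⌊$16,343 × 150%/4⌋ = $6,128; SL = ⌊$11,243/2⌋ = $5,621 → take DB $6,128. Book value $10,215.

$6,128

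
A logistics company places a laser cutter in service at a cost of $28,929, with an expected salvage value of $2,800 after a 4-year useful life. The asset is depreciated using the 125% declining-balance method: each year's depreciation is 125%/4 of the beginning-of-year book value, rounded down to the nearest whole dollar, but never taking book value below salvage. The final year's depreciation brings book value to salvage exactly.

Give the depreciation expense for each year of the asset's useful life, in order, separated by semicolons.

Depreciable base = $28,929 − $2,800 = $26,129.
Year 1: ⌊$28,929 × 125%/4⌋ = $9,040. Book value $19,889.
Year 2: ⌊$19,889 × 125%/4⌋ = $6,215. Book value $13,674.
Year 3: ⌊$13,674 × 125%/4⌋ = $4,273. Book value $9,401.
Year 4 (final): $9,401 − $2,800 = $6,601. Book value $2,800.

$9,040; $6,215; $4,273; $6,601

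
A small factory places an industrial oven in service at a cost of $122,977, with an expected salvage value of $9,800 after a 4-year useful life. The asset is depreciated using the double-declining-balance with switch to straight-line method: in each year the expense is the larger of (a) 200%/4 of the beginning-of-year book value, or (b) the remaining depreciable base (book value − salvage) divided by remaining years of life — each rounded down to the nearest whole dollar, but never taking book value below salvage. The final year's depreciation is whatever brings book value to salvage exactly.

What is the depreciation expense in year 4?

Depreciable base = $122,977 − $9,800 = $113,177.
Year 1: DB = ⌊$122,977 × 200%/4⌋ = $61,488; SL = ⌊$113,177/4⌋ = $28,294 → take DB $61,488. Book value $61,489.
Year 2: DB = ⌊$61,489 × 200%/4⌋ = $30,744; SL = ⌊$51,689/3⌋ = $17,229 → take DB $30,744. Book value $30,745.
Year 3: DB = ⌊$30,745 × 200%/4⌋ = $15,372; SL = ⌊$20,945/2⌋ = $10,472 → take DB $15,372. Book value $15,373.
Year 4 (final): $15,373 − $9,800 = $5,573. Book value $9,800.

$5,573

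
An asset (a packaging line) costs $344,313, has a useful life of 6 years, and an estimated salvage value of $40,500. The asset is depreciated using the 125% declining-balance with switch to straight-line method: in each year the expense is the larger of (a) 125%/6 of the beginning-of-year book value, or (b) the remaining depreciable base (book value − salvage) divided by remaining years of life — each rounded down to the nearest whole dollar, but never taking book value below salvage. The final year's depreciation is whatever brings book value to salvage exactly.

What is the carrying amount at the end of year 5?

Depreciable base = $344,313 − $40,500 = $303,813.
Year 1: DB = ⌊$344,313 × 125%/6⌋ = $71,731; SL = ⌊$303,813/6⌋ = $50,635 → take DB $71,731. Book value $272,582.
Year 2: DB = ⌊$272,582 × 125%/6⌋ = $56,787; SL = ⌊$232,082/5⌋ = $46,416 → take DB $56,787. Book value $215,795.
Year 3: DB = ⌊$215,795 × 125%/6⌋ = $44,957; SL = ⌊$175,295/4⌋ = $43,823 → take DB $44,957. Book value $170,838.
Year 4: DB = ⌊$170,838 × 125%/6⌋ = $35,591; SL = ⌊$130,338/3⌋ = $43,446 → take SL $43,446. Book value $127,392.
Year 5: DB = ⌊$127,392 × 125%/6⌋ = $26,540; SL = ⌊$86,892/2⌋ = $43,446 → take SL $43,446. Book value $83,946.

$83,946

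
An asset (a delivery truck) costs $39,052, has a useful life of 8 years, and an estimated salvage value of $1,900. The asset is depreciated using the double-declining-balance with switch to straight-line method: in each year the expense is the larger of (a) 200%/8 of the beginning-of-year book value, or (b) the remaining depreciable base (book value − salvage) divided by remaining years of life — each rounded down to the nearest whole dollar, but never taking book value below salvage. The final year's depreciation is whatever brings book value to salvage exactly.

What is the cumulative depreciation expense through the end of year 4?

$26,695

Depreciable base = $39,052 − $1,900 = $37,152.
Year 1: DB = ⌊$39,052 × 200%/8⌋ = $9,763; SL = ⌊$37,152/8⌋ = $4,644 → take DB $9,763. Book value $29,289.
Year 2: DB = ⌊$29,289 × 200%/8⌋ = $7,322; SL = ⌊$27,389/7⌋ = $3,912 → take DB $7,322. Book value $21,967.
Year 3: DB = ⌊$21,967 × 200%/8⌋ = $5,491; SL = ⌊$20,067/6⌋ = $3,344 → take DB $5,491. Book value $16,476.
Year 4: DB = ⌊$16,476 × 200%/8⌋ = $4,119; SL = ⌊$14,576/5⌋ = $2,915 → take DB $4,119. Book value $12,357.
Accumulated through year 4 = $39,052 − $12,357 = $26,695.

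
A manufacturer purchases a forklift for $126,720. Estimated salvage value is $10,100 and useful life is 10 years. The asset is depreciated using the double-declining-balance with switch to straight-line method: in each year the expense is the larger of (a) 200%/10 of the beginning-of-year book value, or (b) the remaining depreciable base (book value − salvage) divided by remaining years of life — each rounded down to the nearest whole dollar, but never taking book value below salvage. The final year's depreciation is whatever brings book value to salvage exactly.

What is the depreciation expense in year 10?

$5,492

Depreciable base = $126,720 − $10,100 = $116,620.
Year 1: DB = ⌊$126,720 × 200%/10⌋ = $25,344; SL = ⌊$116,620/10⌋ = $11,662 → take DB $25,344. Book value $101,376.
Year 2: DB = ⌊$101,376 × 200%/10⌋ = $20,275; SL = ⌊$91,276/9⌋ = $10,141 → take DB $20,275. Book value $81,101.
Year 3: DB = ⌊$81,101 × 200%/10⌋ = $16,220; SL = ⌊$71,001/8⌋ = $8,875 → take DB $16,220. Book value $64,881.
Year 4: DB = ⌊$64,881 × 200%/10⌋ = $12,976; SL = ⌊$54,781/7⌋ = $7,825 → take DB $12,976. Book value $51,905.
Year 5: DB = ⌊$51,905 × 200%/10⌋ = $10,381; SL = ⌊$41,805/6⌋ = $6,967 → take DB $10,381. Book value $41,524.
Year 6: DB = ⌊$41,524 × 200%/10⌋ = $8,304; SL = ⌊$31,424/5⌋ = $6,284 → take DB $8,304. Book value $33,220.
Year 7: DB = ⌊$33,220 × 200%/10⌋ = $6,644; SL = ⌊$23,120/4⌋ = $5,780 → take DB $6,644. Book value $26,576.
Year 8: DB = ⌊$26,576 × 200%/10⌋ = $5,315; SL = ⌊$16,476/3⌋ = $5,492 → take SL $5,492. Book value $21,084.
Year 9: DB = ⌊$21,084 × 200%/10⌋ = $4,216; SL = ⌊$10,984/2⌋ = $5,492 → take SL $5,492. Book value $15,592.
Year 10 (final): $15,592 − $10,100 = $5,492. Book value $10,100.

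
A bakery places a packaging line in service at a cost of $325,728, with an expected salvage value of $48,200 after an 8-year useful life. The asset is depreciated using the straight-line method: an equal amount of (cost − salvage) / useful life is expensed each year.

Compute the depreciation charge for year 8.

$34,691

Depreciable base = $325,728 − $48,200 = $277,528.
Annual expense = $277,528 / 8 = $34,691.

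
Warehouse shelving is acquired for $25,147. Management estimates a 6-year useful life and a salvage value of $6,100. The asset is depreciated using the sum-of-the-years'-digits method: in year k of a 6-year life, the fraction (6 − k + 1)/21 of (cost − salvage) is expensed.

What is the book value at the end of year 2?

$15,170

Depreciable base = $25,147 − $6,100 = $19,047.
Sum of the years' digits = 6+5+4+3+2+1 = 21.
Year 1: $19,047 × 6/21 = $5,442. Book value $19,705.
Year 2: $19,047 × 5/21 = $4,535. Book value $15,170.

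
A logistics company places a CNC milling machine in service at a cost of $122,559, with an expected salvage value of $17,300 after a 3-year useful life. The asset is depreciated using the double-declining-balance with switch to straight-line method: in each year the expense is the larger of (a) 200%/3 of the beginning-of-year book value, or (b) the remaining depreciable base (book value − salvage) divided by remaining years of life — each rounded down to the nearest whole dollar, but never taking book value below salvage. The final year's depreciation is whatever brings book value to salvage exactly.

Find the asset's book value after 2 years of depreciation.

$17,300

Depreciable base = $122,559 − $17,300 = $105,259.
Year 1: DB = ⌊$122,559 × 200%/3⌋ = $81,706; SL = ⌊$105,259/3⌋ = $35,086 → take DB $81,706. Book value $40,853.
Year 2: DB = ⌊$40,853 × 200%/3⌋ = $27,235; SL = ⌊$23,553/2⌋ = $11,776 → take DB $27,235, capped at $23,553. Book value $17,300.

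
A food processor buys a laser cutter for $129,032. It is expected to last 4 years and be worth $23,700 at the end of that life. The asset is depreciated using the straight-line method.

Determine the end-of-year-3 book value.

$50,033

Depreciable base = $129,032 − $23,700 = $105,332.
Annual expense = $105,332 / 4 = $26,333.
End of year 1: book value $102,699.
End of year 2: book value $76,366.
End of year 3: book value $50,033.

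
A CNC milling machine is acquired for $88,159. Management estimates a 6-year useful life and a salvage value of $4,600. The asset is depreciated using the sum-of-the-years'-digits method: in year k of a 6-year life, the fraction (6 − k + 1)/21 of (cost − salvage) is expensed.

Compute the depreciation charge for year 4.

Depreciable base = $88,159 − $4,600 = $83,559.
Sum of the years' digits = 6+5+4+3+2+1 = 21.
Year 1: $83,559 × 6/21 = $23,874. Book value $64,285.
Year 2: $83,559 × 5/21 = $19,895. Book value $44,390.
Year 3: $83,559 × 4/21 = $15,916. Book value $28,474.
Year 4: $83,559 × 3/21 = $11,937. Book value $16,537.

$11,937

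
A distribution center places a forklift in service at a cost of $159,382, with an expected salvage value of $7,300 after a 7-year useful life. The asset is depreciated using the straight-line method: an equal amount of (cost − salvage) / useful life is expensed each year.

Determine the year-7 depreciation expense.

Depreciable base = $159,382 − $7,300 = $152,082.
Annual expense = $152,082 / 7 = $21,726.

$21,726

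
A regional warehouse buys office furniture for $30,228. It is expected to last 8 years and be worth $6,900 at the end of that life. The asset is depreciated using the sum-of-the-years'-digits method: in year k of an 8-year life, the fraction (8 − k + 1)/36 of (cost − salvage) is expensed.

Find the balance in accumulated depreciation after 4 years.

$16,848

Depreciable base = $30,228 − $6,900 = $23,328.
Sum of the years' digits = 8+7+6+5+4+3+2+1 = 36.
Year 1: $23,328 × 8/36 = $5,184. Book value $25,044.
Year 2: $23,328 × 7/36 = $4,536. Book value $20,508.
Year 3: $23,328 × 6/36 = $3,888. Book value $16,620.
Year 4: $23,328 × 5/36 = $3,240. Book value $13,380.
Accumulated through year 4 = $30,228 − $13,380 = $16,848.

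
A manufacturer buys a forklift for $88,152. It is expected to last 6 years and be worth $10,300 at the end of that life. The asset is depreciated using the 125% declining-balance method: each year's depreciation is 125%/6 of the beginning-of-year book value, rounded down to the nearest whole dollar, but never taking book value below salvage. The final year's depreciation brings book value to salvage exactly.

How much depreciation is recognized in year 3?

Depreciable base = $88,152 − $10,300 = $77,852.
Year 1: ⌊$88,152 × 125%/6⌋ = $18,365. Book value $69,787.
Year 2: ⌊$69,787 × 125%/6⌋ = $14,538. Book value $55,249.
Year 3: ⌊$55,249 × 125%/6⌋ = $11,510. Book value $43,739.

$11,510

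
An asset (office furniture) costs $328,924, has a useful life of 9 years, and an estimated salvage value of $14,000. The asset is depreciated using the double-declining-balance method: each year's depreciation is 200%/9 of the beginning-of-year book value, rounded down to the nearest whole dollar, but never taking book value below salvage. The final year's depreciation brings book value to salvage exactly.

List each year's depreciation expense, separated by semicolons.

Depreciable base = $328,924 − $14,000 = $314,924.
Year 1: ⌊$328,924 × 200%/9⌋ = $73,094. Book value $255,830.
Year 2: ⌊$255,830 × 200%/9⌋ = $56,851. Book value $198,979.
Year 3: ⌊$198,979 × 200%/9⌋ = $44,217. Book value $154,762.
Year 4: ⌊$154,762 × 200%/9⌋ = $34,391. Book value $120,371.
Year 5: ⌊$120,371 × 200%/9⌋ = $26,749. Book value $93,622.
Year 6: ⌊$93,622 × 200%/9⌋ = $20,804. Book value $72,818.
Year 7: ⌊$72,818 × 200%/9⌋ = $16,181. Book value $56,637.
Year 8: ⌊$56,637 × 200%/9⌋ = $12,586. Book value $44,051.
Year 9 (final): $44,051 − $14,000 = $30,051. Book value $14,000.

$73,094; $56,851; $44,217; $34,391; $26,749; $20,804; $16,181; $12,586; $30,051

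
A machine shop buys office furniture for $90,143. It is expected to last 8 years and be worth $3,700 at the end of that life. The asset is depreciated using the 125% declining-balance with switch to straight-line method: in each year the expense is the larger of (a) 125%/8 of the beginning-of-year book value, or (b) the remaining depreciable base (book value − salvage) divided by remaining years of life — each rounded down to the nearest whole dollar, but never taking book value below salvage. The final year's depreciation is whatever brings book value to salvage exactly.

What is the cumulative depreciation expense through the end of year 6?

$66,284

Depreciable base = $90,143 − $3,700 = $86,443.
Year 1: DB = ⌊$90,143 × 125%/8⌋ = $14,084; SL = ⌊$86,443/8⌋ = $10,805 → take DB $14,084. Book value $76,059.
Year 2: DB = ⌊$76,059 × 125%/8⌋ = $11,884; SL = ⌊$72,359/7⌋ = $10,337 → take DB $11,884. Book value $64,175.
Year 3: DB = ⌊$64,175 × 125%/8⌋ = $10,027; SL = ⌊$60,475/6⌋ = $10,079 → take SL $10,079. Book value $54,096.
Year 4: DB = ⌊$54,096 × 125%/8⌋ = $8,452; SL = ⌊$50,396/5⌋ = $10,079 → take SL $10,079. Book value $44,017.
Year 5: DB = ⌊$44,017 × 125%/8⌋ = $6,877; SL = ⌊$40,317/4⌋ = $10,079 → take SL $10,079. Book value $33,938.
Year 6: DB = ⌊$33,938 × 125%/8⌋ = $5,302; SL = ⌊$30,238/3⌋ = $10,079 → take SL $10,079. Book value $23,859.
Accumulated through year 6 = $90,143 − $23,859 = $66,284.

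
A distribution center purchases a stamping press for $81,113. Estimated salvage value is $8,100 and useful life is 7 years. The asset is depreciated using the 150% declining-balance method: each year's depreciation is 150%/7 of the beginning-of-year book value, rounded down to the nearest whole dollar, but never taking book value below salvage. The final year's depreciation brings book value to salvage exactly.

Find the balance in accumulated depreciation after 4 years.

Depreciable base = $81,113 − $8,100 = $73,013.
Year 1: ⌊$81,113 × 150%/7⌋ = $17,381. Book value $63,732.
Year 2: ⌊$63,732 × 150%/7⌋ = $13,656. Book value $50,076.
Year 3: ⌊$50,076 × 150%/7⌋ = $10,730. Book value $39,346.
Year 4: ⌊$39,346 × 150%/7⌋ = $8,431. Book value $30,915.
Accumulated through year 4 = $81,113 − $30,915 = $50,198.

$50,198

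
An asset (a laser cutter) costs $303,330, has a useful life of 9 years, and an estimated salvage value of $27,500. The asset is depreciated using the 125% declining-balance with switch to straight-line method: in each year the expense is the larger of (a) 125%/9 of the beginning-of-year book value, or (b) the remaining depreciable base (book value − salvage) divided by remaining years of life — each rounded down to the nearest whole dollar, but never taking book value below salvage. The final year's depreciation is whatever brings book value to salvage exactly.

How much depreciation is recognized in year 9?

Depreciable base = $303,330 − $27,500 = $275,830.
Year 1: DB = ⌊$303,330 × 125%/9⌋ = $42,129; SL = ⌊$275,830/9⌋ = $30,647 → take DB $42,129. Book value $261,201.
Year 2: DB = ⌊$261,201 × 125%/9⌋ = $36,277; SL = ⌊$233,701/8⌋ = $29,212 → take DB $36,277. Book value $224,924.
Year 3: DB = ⌊$224,924 × 125%/9⌋ = $31,239; SL = ⌊$197,424/7⌋ = $28,203 → take DB $31,239. Book value $193,685.
Year 4: DB = ⌊$193,685 × 125%/9⌋ = $26,900; SL = ⌊$166,185/6⌋ = $27,697 → take SL $27,697. Book value $165,988.
Year 5: DB = ⌊$165,988 × 125%/9⌋ = $23,053; SL = ⌊$138,488/5⌋ = $27,697 → take SL $27,697. Book value $138,291.
Year 6: DB = ⌊$138,291 × 125%/9⌋ = $19,207; SL = ⌊$110,791/4⌋ = $27,697 → take SL $27,697. Book value $110,594.
Year 7: DB = ⌊$110,594 × 125%/9⌋ = $15,360; SL = ⌊$83,094/3⌋ = $27,698 → take SL $27,698. Book value $82,896.
Year 8: DB = ⌊$82,896 × 125%/9⌋ = $11,513; SL = ⌊$55,396/2⌋ = $27,698 → take SL $27,698. Book value $55,198.
Year 9 (final): $55,198 − $27,500 = $27,698. Book value $27,500.

$27,698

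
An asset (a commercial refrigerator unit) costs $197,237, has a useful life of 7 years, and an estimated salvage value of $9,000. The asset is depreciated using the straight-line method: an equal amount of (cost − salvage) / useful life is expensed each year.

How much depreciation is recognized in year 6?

$26,891

Depreciable base = $197,237 − $9,000 = $188,237.
Annual expense = $188,237 / 7 = $26,891.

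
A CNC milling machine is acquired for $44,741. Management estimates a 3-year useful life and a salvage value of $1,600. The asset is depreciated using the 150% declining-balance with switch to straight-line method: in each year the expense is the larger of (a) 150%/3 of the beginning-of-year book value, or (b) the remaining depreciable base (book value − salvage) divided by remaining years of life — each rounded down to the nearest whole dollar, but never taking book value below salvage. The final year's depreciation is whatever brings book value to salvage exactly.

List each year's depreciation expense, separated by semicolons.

$22,370; $11,185; $9,586

Depreciable base = $44,741 − $1,600 = $43,141.
Year 1: DB = ⌊$44,741 × 150%/3⌋ = $22,370; SL = ⌊$43,141/3⌋ = $14,380 → take DB $22,370. Book value $22,371.
Year 2: DB = ⌊$22,371 × 150%/3⌋ = $11,185; SL = ⌊$20,771/2⌋ = $10,385 → take DB $11,185. Book value $11,186.
Year 3 (final): $11,186 − $1,600 = $9,586. Book value $1,600.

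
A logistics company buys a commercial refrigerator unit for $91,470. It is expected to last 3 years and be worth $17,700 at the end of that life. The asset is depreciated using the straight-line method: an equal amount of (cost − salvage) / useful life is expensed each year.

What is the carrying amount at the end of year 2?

Depreciable base = $91,470 − $17,700 = $73,770.
Annual expense = $73,770 / 3 = $24,590.
End of year 1: book value $66,880.
End of year 2: book value $42,290.

$42,290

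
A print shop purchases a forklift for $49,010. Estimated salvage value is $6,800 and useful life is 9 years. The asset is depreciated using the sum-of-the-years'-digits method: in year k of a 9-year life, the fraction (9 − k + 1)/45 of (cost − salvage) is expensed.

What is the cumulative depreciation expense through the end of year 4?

$28,140

Depreciable base = $49,010 − $6,800 = $42,210.
Sum of the years' digits = 9+8+7+6+5+4+3+2+1 = 45.
Year 1: $42,210 × 9/45 = $8,442. Book value $40,568.
Year 2: $42,210 × 8/45 = $7,504. Book value $33,064.
Year 3: $42,210 × 7/45 = $6,566. Book value $26,498.
Year 4: $42,210 × 6/45 = $5,628. Book value $20,870.
Accumulated through year 4 = $49,010 − $20,870 = $28,140.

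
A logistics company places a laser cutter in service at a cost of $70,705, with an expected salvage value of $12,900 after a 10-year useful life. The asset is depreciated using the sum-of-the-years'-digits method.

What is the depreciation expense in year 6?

$5,255

Depreciable base = $70,705 − $12,900 = $57,805.
Sum of the years' digits = 10+9+8+7+6+5+4+3+2+1 = 55.
Year 1: $57,805 × 10/55 = $10,510. Book value $60,195.
Year 2: $57,805 × 9/55 = $9,459. Book value $50,736.
Year 3: $57,805 × 8/55 = $8,408. Book value $42,328.
Year 4: $57,805 × 7/55 = $7,357. Book value $34,971.
Year 5: $57,805 × 6/55 = $6,306. Book value $28,665.
Year 6: $57,805 × 5/55 = $5,255. Book value $23,410.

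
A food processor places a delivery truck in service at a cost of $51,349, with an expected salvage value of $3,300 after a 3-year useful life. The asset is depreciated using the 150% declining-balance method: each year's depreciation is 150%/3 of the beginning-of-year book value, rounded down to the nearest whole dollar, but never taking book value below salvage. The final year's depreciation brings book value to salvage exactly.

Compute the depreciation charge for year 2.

Depreciable base = $51,349 − $3,300 = $48,049.
Year 1: ⌊$51,349 × 150%/3⌋ = $25,674. Book value $25,675.
Year 2: ⌊$25,675 × 150%/3⌋ = $12,837. Book value $12,838.

$12,837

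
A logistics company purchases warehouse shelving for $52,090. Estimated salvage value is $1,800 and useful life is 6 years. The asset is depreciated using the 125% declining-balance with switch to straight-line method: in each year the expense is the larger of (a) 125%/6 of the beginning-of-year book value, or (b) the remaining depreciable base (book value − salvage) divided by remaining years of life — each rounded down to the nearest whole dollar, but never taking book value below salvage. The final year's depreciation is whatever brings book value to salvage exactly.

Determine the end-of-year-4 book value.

$17,224

Depreciable base = $52,090 − $1,800 = $50,290.
Year 1: DB = ⌊$52,090 × 125%/6⌋ = $10,852; SL = ⌊$50,290/6⌋ = $8,381 → take DB $10,852. Book value $41,238.
Year 2: DB = ⌊$41,238 × 125%/6⌋ = $8,591; SL = ⌊$39,438/5⌋ = $7,887 → take DB $8,591. Book value $32,647.
Year 3: DB = ⌊$32,647 × 125%/6⌋ = $6,801; SL = ⌊$30,847/4⌋ = $7,711 → take SL $7,711. Book value $24,936.
Year 4: DB = ⌊$24,936 × 125%/6⌋ = $5,195; SL = ⌊$23,136/3⌋ = $7,712 → take SL $7,712. Book value $17,224.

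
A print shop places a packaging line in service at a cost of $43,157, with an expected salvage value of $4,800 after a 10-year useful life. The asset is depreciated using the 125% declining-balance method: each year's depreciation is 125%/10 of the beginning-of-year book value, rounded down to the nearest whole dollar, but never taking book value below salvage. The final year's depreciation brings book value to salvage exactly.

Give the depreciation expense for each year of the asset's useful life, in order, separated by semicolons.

Depreciable base = $43,157 − $4,800 = $38,357.
Year 1: ⌊$43,157 × 125%/10⌋ = $5,394. Book value $37,763.
Year 2: ⌊$37,763 × 125%/10⌋ = $4,720. Book value $33,043.
Year 3: ⌊$33,043 × 125%/10⌋ = $4,130. Book value $28,913.
Year 4: ⌊$28,913 × 125%/10⌋ = $3,614. Book value $25,299.
Year 5: ⌊$25,299 × 125%/10⌋ = $3,162. Book value $22,137.
Year 6: ⌊$22,137 × 125%/10⌋ = $2,767. Book value $19,370.
Year 7: ⌊$19,370 × 125%/10⌋ = $2,421. Book value $16,949.
Year 8: ⌊$16,949 × 125%/10⌋ = $2,118. Book value $14,831.
Year 9: ⌊$14,831 × 125%/10⌋ = $1,853. Book value $12,978.
Year 10 (final): $12,978 − $4,800 = $8,178. Book value $4,800.

$5,394; $4,720; $4,130; $3,614; $3,162; $2,767; $2,421; $2,118; $1,853; $8,178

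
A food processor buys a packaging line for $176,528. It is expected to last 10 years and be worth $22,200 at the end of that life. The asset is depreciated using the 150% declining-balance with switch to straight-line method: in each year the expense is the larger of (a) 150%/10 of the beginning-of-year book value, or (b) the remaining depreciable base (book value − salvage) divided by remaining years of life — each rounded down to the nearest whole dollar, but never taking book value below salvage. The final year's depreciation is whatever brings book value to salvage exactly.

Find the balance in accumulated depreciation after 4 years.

Depreciable base = $176,528 − $22,200 = $154,328.
Year 1: DB = ⌊$176,528 × 150%/10⌋ = $26,479; SL = ⌊$154,328/10⌋ = $15,432 → take DB $26,479. Book value $150,049.
Year 2: DB = ⌊$150,049 × 150%/10⌋ = $22,507; SL = ⌊$127,849/9⌋ = $14,205 → take DB $22,507. Book value $127,542.
Year 3: DB = ⌊$127,542 × 150%/10⌋ = $19,131; SL = ⌊$105,342/8⌋ = $13,167 → take DB $19,131. Book value $108,411.
Year 4: DB = ⌊$108,411 × 150%/10⌋ = $16,261; SL = ⌊$86,211/7⌋ = $12,315 → take DB $16,261. Book value $92,150.
Accumulated through year 4 = $176,528 − $92,150 = $84,378.

$84,378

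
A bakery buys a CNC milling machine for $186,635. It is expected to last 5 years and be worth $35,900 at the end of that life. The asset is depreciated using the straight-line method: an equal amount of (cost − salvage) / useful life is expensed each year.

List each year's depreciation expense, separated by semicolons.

$30,147; $30,147; $30,147; $30,147; $30,147

Depreciable base = $186,635 − $35,900 = $150,735.
Annual expense = $150,735 / 5 = $30,147.
End of year 1: book value $156,488.
End of year 2: book value $126,341.
End of year 3: book value $96,194.
End of year 4: book value $66,047.
End of year 5: book value $35,900.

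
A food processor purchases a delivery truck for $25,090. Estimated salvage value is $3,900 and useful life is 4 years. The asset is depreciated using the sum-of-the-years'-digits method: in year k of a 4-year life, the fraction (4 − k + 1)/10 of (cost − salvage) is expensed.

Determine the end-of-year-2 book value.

$10,257

Depreciable base = $25,090 − $3,900 = $21,190.
Sum of the years' digits = 4+3+2+1 = 10.
Year 1: $21,190 × 4/10 = $8,476. Book value $16,614.
Year 2: $21,190 × 3/10 = $6,357. Book value $10,257.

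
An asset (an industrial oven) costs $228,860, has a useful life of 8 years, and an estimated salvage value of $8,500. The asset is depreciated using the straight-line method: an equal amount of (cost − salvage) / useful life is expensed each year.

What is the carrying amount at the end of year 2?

Depreciable base = $228,860 − $8,500 = $220,360.
Annual expense = $220,360 / 8 = $27,545.
End of year 1: book value $201,315.
End of year 2: book value $173,770.

$173,770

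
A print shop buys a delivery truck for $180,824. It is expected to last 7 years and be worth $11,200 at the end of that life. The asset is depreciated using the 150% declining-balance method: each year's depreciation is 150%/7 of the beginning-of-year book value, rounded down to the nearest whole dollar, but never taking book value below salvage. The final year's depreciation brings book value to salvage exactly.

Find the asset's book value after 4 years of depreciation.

Depreciable base = $180,824 − $11,200 = $169,624.
Year 1: ⌊$180,824 × 150%/7⌋ = $38,748. Book value $142,076.
Year 2: ⌊$142,076 × 150%/7⌋ = $30,444. Book value $111,632.
Year 3: ⌊$111,632 × 150%/7⌋ = $23,921. Book value $87,711.
Year 4: ⌊$87,711 × 150%/7⌋ = $18,795. Book value $68,916.

$68,916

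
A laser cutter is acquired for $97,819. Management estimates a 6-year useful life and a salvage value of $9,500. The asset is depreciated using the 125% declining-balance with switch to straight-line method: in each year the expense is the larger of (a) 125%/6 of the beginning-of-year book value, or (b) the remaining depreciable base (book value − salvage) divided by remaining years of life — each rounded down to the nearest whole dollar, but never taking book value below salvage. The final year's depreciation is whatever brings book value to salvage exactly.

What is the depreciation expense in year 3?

$12,952

Depreciable base = $97,819 − $9,500 = $88,319.
Year 1: DB = ⌊$97,819 × 125%/6⌋ = $20,378; SL = ⌊$88,319/6⌋ = $14,719 → take DB $20,378. Book value $77,441.
Year 2: DB = ⌊$77,441 × 125%/6⌋ = $16,133; SL = ⌊$67,941/5⌋ = $13,588 → take DB $16,133. Book value $61,308.
Year 3: DB = ⌊$61,308 × 125%/6⌋ = $12,772; SL = ⌊$51,808/4⌋ = $12,952 → take SL $12,952. Book value $48,356.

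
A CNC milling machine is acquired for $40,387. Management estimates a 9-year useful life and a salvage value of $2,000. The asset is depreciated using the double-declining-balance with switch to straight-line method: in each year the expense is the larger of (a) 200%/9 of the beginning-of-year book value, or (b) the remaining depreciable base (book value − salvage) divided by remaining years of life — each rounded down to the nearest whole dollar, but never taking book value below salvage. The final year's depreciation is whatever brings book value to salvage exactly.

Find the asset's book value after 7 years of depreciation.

$6,629

Depreciable base = $40,387 − $2,000 = $38,387.
Year 1: DB = ⌊$40,387 × 200%/9⌋ = $8,974; SL = ⌊$38,387/9⌋ = $4,265 → take DB $8,974. Book value $31,413.
Year 2: DB = ⌊$31,413 × 200%/9⌋ = $6,980; SL = ⌊$29,413/8⌋ = $3,676 → take DB $6,980. Book value $24,433.
Year 3: DB = ⌊$24,433 × 200%/9⌋ = $5,429; SL = ⌊$22,433/7⌋ = $3,204 → take DB $5,429. Book value $19,004.
Year 4: DB = ⌊$19,004 × 200%/9⌋ = $4,223; SL = ⌊$17,004/6⌋ = $2,834 → take DB $4,223. Book value $14,781.
Year 5: DB = ⌊$14,781 × 200%/9⌋ = $3,284; SL = ⌊$12,781/5⌋ = $2,556 → take DB $3,284. Book value $11,497.
Year 6: DB = ⌊$11,497 × 200%/9⌋ = $2,554; SL = ⌊$9,497/4⌋ = $2,374 → take DB $2,554. Book value $8,943.
Year 7: DB = ⌊$8,943 × 200%/9⌋ = $1,987; SL = ⌊$6,943/3⌋ = $2,314 → take SL $2,314. Book value $6,629.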